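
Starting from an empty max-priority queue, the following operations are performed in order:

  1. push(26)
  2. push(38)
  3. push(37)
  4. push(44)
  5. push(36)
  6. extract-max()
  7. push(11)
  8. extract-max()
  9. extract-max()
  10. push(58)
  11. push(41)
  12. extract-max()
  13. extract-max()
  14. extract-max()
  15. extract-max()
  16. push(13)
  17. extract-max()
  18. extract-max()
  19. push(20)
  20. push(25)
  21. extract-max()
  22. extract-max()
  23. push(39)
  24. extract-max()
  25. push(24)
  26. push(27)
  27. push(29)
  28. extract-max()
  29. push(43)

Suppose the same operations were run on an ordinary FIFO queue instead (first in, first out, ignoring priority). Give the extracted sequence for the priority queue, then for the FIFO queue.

insert 26 → {26}
insert 38 → {38, 26}
insert 37 → {38, 37, 26}
insert 44 → {44, 38, 37, 26}
insert 36 → {44, 38, 37, 36, 26}
extract-max → 44; now {38, 37, 36, 26}
insert 11 → {38, 37, 36, 26, 11}
extract-max → 38; now {37, 36, 26, 11}
extract-max → 37; now {36, 26, 11}
insert 58 → {58, 36, 26, 11}
insert 41 → {58, 41, 36, 26, 11}
extract-max → 58; now {41, 36, 26, 11}
extract-max → 41; now {36, 26, 11}
extract-max → 36; now {26, 11}
extract-max → 26; now {11}
insert 13 → {13, 11}
extract-max → 13; now {11}
extract-max → 11; now {}
insert 20 → {20}
insert 25 → {25, 20}
extract-max → 25; now {20}
extract-max → 20; now {}
insert 39 → {39}
extract-max → 39; now {}
insert 24 → {24}
insert 27 → {27, 24}
insert 29 → {29, 27, 24}
extract-max → 29; now {27, 24}
insert 43 → {43, 27, 24}

priority queue: 44, 38, 37, 58, 41, 36, 26, 13, 11, 25, 20, 39, 29; FIFO queue: 26 → 38 → 37 → 44 → 36 → 11 → 58 → 41 → 13 → 20 → 25 → 39 → 24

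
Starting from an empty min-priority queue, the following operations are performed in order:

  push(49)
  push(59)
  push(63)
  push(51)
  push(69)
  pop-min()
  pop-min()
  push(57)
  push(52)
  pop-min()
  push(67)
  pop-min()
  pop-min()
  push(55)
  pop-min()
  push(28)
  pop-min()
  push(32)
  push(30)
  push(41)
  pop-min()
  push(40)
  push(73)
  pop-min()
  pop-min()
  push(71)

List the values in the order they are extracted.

insert 49 → {49}
insert 59 → {49, 59}
insert 63 → {49, 59, 63}
insert 51 → {49, 51, 59, 63}
insert 69 → {49, 51, 59, 63, 69}
pop-min → 49; now {51, 59, 63, 69}
pop-min → 51; now {59, 63, 69}
insert 57 → {57, 59, 63, 69}
insert 52 → {52, 57, 59, 63, 69}
pop-min → 52; now {57, 59, 63, 69}
insert 67 → {57, 59, 63, 67, 69}
pop-min → 57; now {59, 63, 67, 69}
pop-min → 59; now {63, 67, 69}
insert 55 → {55, 63, 67, 69}
pop-min → 55; now {63, 67, 69}
insert 28 → {28, 63, 67, 69}
pop-min → 28; now {63, 67, 69}
insert 32 → {32, 63, 67, 69}
insert 30 → {30, 32, 63, 67, 69}
insert 41 → {30, 32, 41, 63, 67, 69}
pop-min → 30; now {32, 41, 63, 67, 69}
insert 40 → {32, 40, 41, 63, 67, 69}
insert 73 → {32, 40, 41, 63, 67, 69, 73}
pop-min → 32; now {40, 41, 63, 67, 69, 73}
pop-min → 40; now {41, 63, 67, 69, 73}
insert 71 → {41, 63, 67, 69, 71, 73}

49 → 51 → 52 → 57 → 59 → 55 → 28 → 30 → 32 → 40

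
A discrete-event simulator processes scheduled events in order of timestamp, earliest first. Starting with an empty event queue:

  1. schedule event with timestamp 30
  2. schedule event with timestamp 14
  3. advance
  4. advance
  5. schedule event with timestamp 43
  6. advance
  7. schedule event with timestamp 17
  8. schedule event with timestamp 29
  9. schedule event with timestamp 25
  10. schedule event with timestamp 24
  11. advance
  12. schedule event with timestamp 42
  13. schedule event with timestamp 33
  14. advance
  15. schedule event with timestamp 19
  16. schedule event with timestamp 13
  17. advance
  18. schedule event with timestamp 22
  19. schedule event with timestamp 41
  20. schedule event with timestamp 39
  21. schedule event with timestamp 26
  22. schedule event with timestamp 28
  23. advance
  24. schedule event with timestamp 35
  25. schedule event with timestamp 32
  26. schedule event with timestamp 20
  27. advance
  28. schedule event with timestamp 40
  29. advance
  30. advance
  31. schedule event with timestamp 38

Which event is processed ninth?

22

insert 30 → {30}
insert 14 → {14, 30}
advance → 14; now {30}
advance → 30; now {}
insert 43 → {43}
advance → 43; now {}
insert 17 → {17}
insert 29 → {17, 29}
insert 25 → {17, 25, 29}
insert 24 → {17, 24, 25, 29}
advance → 17; now {24, 25, 29}
insert 42 → {24, 25, 29, 42}
insert 33 → {24, 25, 29, 33, 42}
advance → 24; now {25, 29, 33, 42}
insert 19 → {19, 25, 29, 33, 42}
insert 13 → {13, 19, 25, 29, 33, 42}
advance → 13; now {19, 25, 29, 33, 42}
insert 22 → {19, 22, 25, 29, 33, 42}
insert 41 → {19, 22, 25, 29, 33, 41, 42}
insert 39 → {19, 22, 25, 29, 33, 39, 41, 42}
insert 26 → {19, 22, 25, 26, 29, 33, 39, 41, 42}
insert 28 → {19, 22, 25, 26, 28, 29, 33, 39, 41, 42}
advance → 19; now {22, 25, 26, 28, 29, 33, 39, 41, 42}
insert 35 → {22, 25, 26, 28, 29, 33, 35, 39, 41, 42}
insert 32 → {22, 25, 26, 28, 29, 32, 33, 35, 39, 41, 42}
insert 20 → {20, 22, 25, 26, 28, 29, 32, 33, 35, 39, 41, 42}
advance → 20; now {22, 25, 26, 28, 29, 32, 33, 35, 39, 41, 42}
insert 40 → {22, 25, 26, 28, 29, 32, 33, 35, 39, 40, 41, 42}
advance → 22; now {25, 26, 28, 29, 32, 33, 35, 39, 40, 41, 42}
advance → 25; now {26, 28, 29, 32, 33, 35, 39, 40, 41, 42}
insert 38 → {26, 28, 29, 32, 33, 35, 38, 39, 40, 41, 42}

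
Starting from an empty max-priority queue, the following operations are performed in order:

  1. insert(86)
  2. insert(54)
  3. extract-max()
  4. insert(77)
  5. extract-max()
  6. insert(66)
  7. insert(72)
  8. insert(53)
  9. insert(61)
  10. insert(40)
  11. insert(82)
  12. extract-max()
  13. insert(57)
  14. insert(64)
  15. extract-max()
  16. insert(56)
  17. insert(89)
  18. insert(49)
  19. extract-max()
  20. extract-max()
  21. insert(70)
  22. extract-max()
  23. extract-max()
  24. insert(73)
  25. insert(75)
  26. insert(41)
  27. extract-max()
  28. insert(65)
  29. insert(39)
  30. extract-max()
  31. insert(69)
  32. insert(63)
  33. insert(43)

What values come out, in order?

insert 86 → {86}
insert 54 → {86, 54}
extract-max → 86; now {54}
insert 77 → {77, 54}
extract-max → 77; now {54}
insert 66 → {66, 54}
insert 72 → {72, 66, 54}
insert 53 → {72, 66, 54, 53}
insert 61 → {72, 66, 61, 54, 53}
insert 40 → {72, 66, 61, 54, 53, 40}
insert 82 → {82, 72, 66, 61, 54, 53, 40}
extract-max → 82; now {72, 66, 61, 54, 53, 40}
insert 57 → {72, 66, 61, 57, 54, 53, 40}
insert 64 → {72, 66, 64, 61, 57, 54, 53, 40}
extract-max → 72; now {66, 64, 61, 57, 54, 53, 40}
insert 56 → {66, 64, 61, 57, 56, 54, 53, 40}
insert 89 → {89, 66, 64, 61, 57, 56, 54, 53, 40}
insert 49 → {89, 66, 64, 61, 57, 56, 54, 53, 49, 40}
extract-max → 89; now {66, 64, 61, 57, 56, 54, 53, 49, 40}
extract-max → 66; now {64, 61, 57, 56, 54, 53, 49, 40}
insert 70 → {70, 64, 61, 57, 56, 54, 53, 49, 40}
extract-max → 70; now {64, 61, 57, 56, 54, 53, 49, 40}
extract-max → 64; now {61, 57, 56, 54, 53, 49, 40}
insert 73 → {73, 61, 57, 56, 54, 53, 49, 40}
insert 75 → {75, 73, 61, 57, 56, 54, 53, 49, 40}
insert 41 → {75, 73, 61, 57, 56, 54, 53, 49, 41, 40}
extract-max → 75; now {73, 61, 57, 56, 54, 53, 49, 41, 40}
insert 65 → {73, 65, 61, 57, 56, 54, 53, 49, 41, 40}
insert 39 → {73, 65, 61, 57, 56, 54, 53, 49, 41, 40, 39}
extract-max → 73; now {65, 61, 57, 56, 54, 53, 49, 41, 40, 39}
insert 69 → {69, 65, 61, 57, 56, 54, 53, 49, 41, 40, 39}
insert 63 → {69, 65, 63, 61, 57, 56, 54, 53, 49, 41, 40, 39}
insert 43 → {69, 65, 63, 61, 57, 56, 54, 53, 49, 43, 41, 40, 39}

[86, 77, 82, 72, 89, 66, 70, 64, 75, 73]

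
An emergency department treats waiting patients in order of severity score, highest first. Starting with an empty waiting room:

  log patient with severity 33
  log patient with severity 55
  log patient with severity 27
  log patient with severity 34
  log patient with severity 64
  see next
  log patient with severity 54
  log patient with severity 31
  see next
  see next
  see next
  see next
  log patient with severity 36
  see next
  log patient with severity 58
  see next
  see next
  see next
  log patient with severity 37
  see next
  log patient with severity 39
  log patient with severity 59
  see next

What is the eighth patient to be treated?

insert 33 → {33}
insert 55 → {55, 33}
insert 27 → {55, 33, 27}
insert 34 → {55, 34, 33, 27}
insert 64 → {64, 55, 34, 33, 27}
see next → 64; now {55, 34, 33, 27}
insert 54 → {55, 54, 34, 33, 27}
insert 31 → {55, 54, 34, 33, 31, 27}
see next → 55; now {54, 34, 33, 31, 27}
see next → 54; now {34, 33, 31, 27}
see next → 34; now {33, 31, 27}
see next → 33; now {31, 27}
insert 36 → {36, 31, 27}
see next → 36; now {31, 27}
insert 58 → {58, 31, 27}
see next → 58; now {31, 27}
see next → 31; now {27}
see next → 27; now {}
insert 37 → {37}
see next → 37; now {}
insert 39 → {39}
insert 59 → {59, 39}
see next → 59; now {39}

31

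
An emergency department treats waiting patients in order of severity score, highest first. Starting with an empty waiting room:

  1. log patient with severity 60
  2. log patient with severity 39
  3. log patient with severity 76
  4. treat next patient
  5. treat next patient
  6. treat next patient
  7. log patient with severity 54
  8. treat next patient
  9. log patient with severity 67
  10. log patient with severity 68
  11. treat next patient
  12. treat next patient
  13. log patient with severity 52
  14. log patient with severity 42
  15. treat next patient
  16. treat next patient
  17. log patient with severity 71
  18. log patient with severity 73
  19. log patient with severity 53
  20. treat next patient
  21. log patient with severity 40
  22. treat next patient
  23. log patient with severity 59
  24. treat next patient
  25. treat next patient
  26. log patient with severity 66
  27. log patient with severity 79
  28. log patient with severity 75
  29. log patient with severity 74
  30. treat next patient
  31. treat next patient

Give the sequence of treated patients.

76 → 60 → 39 → 54 → 68 → 67 → 52 → 42 → 73 → 71 → 59 → 53 → 79 → 75

insert 60 → {60}
insert 39 → {60, 39}
insert 76 → {76, 60, 39}
treat next patient → 76; now {60, 39}
treat next patient → 60; now {39}
treat next patient → 39; now {}
insert 54 → {54}
treat next patient → 54; now {}
insert 67 → {67}
insert 68 → {68, 67}
treat next patient → 68; now {67}
treat next patient → 67; now {}
insert 52 → {52}
insert 42 → {52, 42}
treat next patient → 52; now {42}
treat next patient → 42; now {}
insert 71 → {71}
insert 73 → {73, 71}
insert 53 → {73, 71, 53}
treat next patient → 73; now {71, 53}
insert 40 → {71, 53, 40}
treat next patient → 71; now {53, 40}
insert 59 → {59, 53, 40}
treat next patient → 59; now {53, 40}
treat next patient → 53; now {40}
insert 66 → {66, 40}
insert 79 → {79, 66, 40}
insert 75 → {79, 75, 66, 40}
insert 74 → {79, 75, 74, 66, 40}
treat next patient → 79; now {75, 74, 66, 40}
treat next patient → 75; now {74, 66, 40}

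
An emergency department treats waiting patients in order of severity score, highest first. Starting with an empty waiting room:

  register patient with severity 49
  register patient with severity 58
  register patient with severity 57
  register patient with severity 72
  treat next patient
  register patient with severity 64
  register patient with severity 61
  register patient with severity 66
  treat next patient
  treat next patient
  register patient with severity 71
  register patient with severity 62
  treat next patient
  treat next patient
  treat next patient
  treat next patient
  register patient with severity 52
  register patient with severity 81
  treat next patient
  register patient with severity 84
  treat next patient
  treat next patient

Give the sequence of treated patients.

72, 66, 64, 71, 62, 61, 58, 81, 84, 57

insert 49 → {49}
insert 58 → {58, 49}
insert 57 → {58, 57, 49}
insert 72 → {72, 58, 57, 49}
treat next patient → 72; now {58, 57, 49}
insert 64 → {64, 58, 57, 49}
insert 61 → {64, 61, 58, 57, 49}
insert 66 → {66, 64, 61, 58, 57, 49}
treat next patient → 66; now {64, 61, 58, 57, 49}
treat next patient → 64; now {61, 58, 57, 49}
insert 71 → {71, 61, 58, 57, 49}
insert 62 → {71, 62, 61, 58, 57, 49}
treat next patient → 71; now {62, 61, 58, 57, 49}
treat next patient → 62; now {61, 58, 57, 49}
treat next patient → 61; now {58, 57, 49}
treat next patient → 58; now {57, 49}
insert 52 → {57, 52, 49}
insert 81 → {81, 57, 52, 49}
treat next patient → 81; now {57, 52, 49}
insert 84 → {84, 57, 52, 49}
treat next patient → 84; now {57, 52, 49}
treat next patient → 57; now {52, 49}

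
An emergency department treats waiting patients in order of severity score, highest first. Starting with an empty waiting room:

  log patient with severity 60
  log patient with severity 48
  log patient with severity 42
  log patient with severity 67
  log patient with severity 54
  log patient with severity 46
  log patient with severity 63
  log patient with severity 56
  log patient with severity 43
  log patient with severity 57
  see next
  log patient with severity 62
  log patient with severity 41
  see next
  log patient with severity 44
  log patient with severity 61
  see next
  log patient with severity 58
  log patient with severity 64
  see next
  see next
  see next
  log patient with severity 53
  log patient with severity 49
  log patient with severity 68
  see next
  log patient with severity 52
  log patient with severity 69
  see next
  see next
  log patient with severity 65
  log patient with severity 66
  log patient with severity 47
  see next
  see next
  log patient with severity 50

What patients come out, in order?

67, 63, 62, 64, 61, 60, 68, 69, 58, 66, 65

insert 60 → {60}
insert 48 → {60, 48}
insert 42 → {60, 48, 42}
insert 67 → {67, 60, 48, 42}
insert 54 → {67, 60, 54, 48, 42}
insert 46 → {67, 60, 54, 48, 46, 42}
insert 63 → {67, 63, 60, 54, 48, 46, 42}
insert 56 → {67, 63, 60, 56, 54, 48, 46, 42}
insert 43 → {67, 63, 60, 56, 54, 48, 46, 43, 42}
insert 57 → {67, 63, 60, 57, 56, 54, 48, 46, 43, 42}
see next → 67; now {63, 60, 57, 56, 54, 48, 46, 43, 42}
insert 62 → {63, 62, 60, 57, 56, 54, 48, 46, 43, 42}
insert 41 → {63, 62, 60, 57, 56, 54, 48, 46, 43, 42, 41}
see next → 63; now {62, 60, 57, 56, 54, 48, 46, 43, 42, 41}
insert 44 → {62, 60, 57, 56, 54, 48, 46, 44, 43, 42, 41}
insert 61 → {62, 61, 60, 57, 56, 54, 48, 46, 44, 43, 42, 41}
see next → 62; now {61, 60, 57, 56, 54, 48, 46, 44, 43, 42, 41}
insert 58 → {61, 60, 58, 57, 56, 54, 48, 46, 44, 43, 42, 41}
insert 64 → {64, 61, 60, 58, 57, 56, 54, 48, 46, 44, 43, 42, 41}
see next → 64; now {61, 60, 58, 57, 56, 54, 48, 46, 44, 43, 42, 41}
see next → 61; now {60, 58, 57, 56, 54, 48, 46, 44, 43, 42, 41}
see next → 60; now {58, 57, 56, 54, 48, 46, 44, 43, 42, 41}
insert 53 → {58, 57, 56, 54, 53, 48, 46, 44, 43, 42, 41}
insert 49 → {58, 57, 56, 54, 53, 49, 48, 46, 44, 43, 42, 41}
insert 68 → {68, 58, 57, 56, 54, 53, 49, 48, 46, 44, 43, 42, 41}
see next → 68; now {58, 57, 56, 54, 53, 49, 48, 46, 44, 43, 42, 41}
insert 52 → {58, 57, 56, 54, 53, 52, 49, 48, 46, 44, 43, 42, 41}
insert 69 → {69, 58, 57, 56, 54, 53, 52, 49, 48, 46, 44, 43, 42, 41}
see next → 69; now {58, 57, 56, 54, 53, 52, 49, 48, 46, 44, 43, 42, 41}
see next → 58; now {57, 56, 54, 53, 52, 49, 48, 46, 44, 43, 42, 41}
insert 65 → {65, 57, 56, 54, 53, 52, 49, 48, 46, 44, 43, 42, 41}
insert 66 → {66, 65, 57, 56, 54, 53, 52, 49, 48, 46, 44, 43, 42, 41}
insert 47 → {66, 65, 57, 56, 54, 53, 52, 49, 48, 47, 46, 44, 43, 42, 41}
see next → 66; now {65, 57, 56, 54, 53, 52, 49, 48, 47, 46, 44, 43, 42, 41}
see next → 65; now {57, 56, 54, 53, 52, 49, 48, 47, 46, 44, 43, 42, 41}
insert 50 → {57, 56, 54, 53, 52, 50, 49, 48, 47, 46, 44, 43, 42, 41}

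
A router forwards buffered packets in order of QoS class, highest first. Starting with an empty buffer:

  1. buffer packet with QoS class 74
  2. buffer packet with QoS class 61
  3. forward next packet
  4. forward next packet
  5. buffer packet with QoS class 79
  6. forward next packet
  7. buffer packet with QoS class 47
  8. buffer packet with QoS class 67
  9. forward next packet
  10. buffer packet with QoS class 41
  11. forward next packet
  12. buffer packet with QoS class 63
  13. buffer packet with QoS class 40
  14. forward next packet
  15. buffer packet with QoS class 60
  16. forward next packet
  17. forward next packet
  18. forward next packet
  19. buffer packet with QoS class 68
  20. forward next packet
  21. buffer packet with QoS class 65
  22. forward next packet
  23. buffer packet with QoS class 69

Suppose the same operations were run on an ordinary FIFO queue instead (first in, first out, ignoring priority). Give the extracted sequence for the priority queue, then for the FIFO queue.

priority queue: 74, 61, 79, 67, 47, 63, 60, 41, 40, 68, 65; FIFO queue: 74 → 61 → 79 → 47 → 67 → 41 → 63 → 40 → 60 → 68 → 65

insert 74 → {74}
insert 61 → {74, 61}
forward next packet → 74; now {61}
forward next packet → 61; now {}
insert 79 → {79}
forward next packet → 79; now {}
insert 47 → {47}
insert 67 → {67, 47}
forward next packet → 67; now {47}
insert 41 → {47, 41}
forward next packet → 47; now {41}
insert 63 → {63, 41}
insert 40 → {63, 41, 40}
forward next packet → 63; now {41, 40}
insert 60 → {60, 41, 40}
forward next packet → 60; now {41, 40}
forward next packet → 41; now {40}
forward next packet → 40; now {}
insert 68 → {68}
forward next packet → 68; now {}
insert 65 → {65}
forward next packet → 65; now {}
insert 69 → {69}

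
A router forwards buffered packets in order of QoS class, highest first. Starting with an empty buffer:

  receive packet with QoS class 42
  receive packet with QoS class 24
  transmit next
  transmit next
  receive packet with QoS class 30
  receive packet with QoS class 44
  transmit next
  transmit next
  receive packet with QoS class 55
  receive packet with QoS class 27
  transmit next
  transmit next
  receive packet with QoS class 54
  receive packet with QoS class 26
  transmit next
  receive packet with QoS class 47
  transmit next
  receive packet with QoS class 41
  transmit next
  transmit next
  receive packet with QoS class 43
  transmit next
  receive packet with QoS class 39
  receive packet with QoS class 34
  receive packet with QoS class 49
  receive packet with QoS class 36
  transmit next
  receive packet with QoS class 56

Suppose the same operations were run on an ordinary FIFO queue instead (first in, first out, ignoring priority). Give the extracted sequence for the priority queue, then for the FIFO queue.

priority queue: [42, 24, 44, 30, 55, 27, 54, 47, 41, 26, 43, 49]; FIFO queue: 42, 24, 30, 44, 55, 27, 54, 26, 47, 41, 43, 39

insert 42 → {42}
insert 24 → {42, 24}
transmit next → 42; now {24}
transmit next → 24; now {}
insert 30 → {30}
insert 44 → {44, 30}
transmit next → 44; now {30}
transmit next → 30; now {}
insert 55 → {55}
insert 27 → {55, 27}
transmit next → 55; now {27}
transmit next → 27; now {}
insert 54 → {54}
insert 26 → {54, 26}
transmit next → 54; now {26}
insert 47 → {47, 26}
transmit next → 47; now {26}
insert 41 → {41, 26}
transmit next → 41; now {26}
transmit next → 26; now {}
insert 43 → {43}
transmit next → 43; now {}
insert 39 → {39}
insert 34 → {39, 34}
insert 49 → {49, 39, 34}
insert 36 → {49, 39, 36, 34}
transmit next → 49; now {39, 36, 34}
insert 56 → {56, 39, 36, 34}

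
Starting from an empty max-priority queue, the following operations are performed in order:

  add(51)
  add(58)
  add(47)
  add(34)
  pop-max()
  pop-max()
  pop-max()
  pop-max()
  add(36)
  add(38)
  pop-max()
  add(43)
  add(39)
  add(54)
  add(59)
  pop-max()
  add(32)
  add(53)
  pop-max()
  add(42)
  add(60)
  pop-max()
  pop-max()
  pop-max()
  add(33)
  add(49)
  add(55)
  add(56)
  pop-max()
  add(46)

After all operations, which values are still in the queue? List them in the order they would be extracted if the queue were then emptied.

55 → 49 → 46 → 42 → 39 → 36 → 33 → 32

insert 51 → {51}
insert 58 → {58, 51}
insert 47 → {58, 51, 47}
insert 34 → {58, 51, 47, 34}
pop-max → 58; now {51, 47, 34}
pop-max → 51; now {47, 34}
pop-max → 47; now {34}
pop-max → 34; now {}
insert 36 → {36}
insert 38 → {38, 36}
pop-max → 38; now {36}
insert 43 → {43, 36}
insert 39 → {43, 39, 36}
insert 54 → {54, 43, 39, 36}
insert 59 → {59, 54, 43, 39, 36}
pop-max → 59; now {54, 43, 39, 36}
insert 32 → {54, 43, 39, 36, 32}
insert 53 → {54, 53, 43, 39, 36, 32}
pop-max → 54; now {53, 43, 39, 36, 32}
insert 42 → {53, 43, 42, 39, 36, 32}
insert 60 → {60, 53, 43, 42, 39, 36, 32}
pop-max → 60; now {53, 43, 42, 39, 36, 32}
pop-max → 53; now {43, 42, 39, 36, 32}
pop-max → 43; now {42, 39, 36, 32}
insert 33 → {42, 39, 36, 33, 32}
insert 49 → {49, 42, 39, 36, 33, 32}
insert 55 → {55, 49, 42, 39, 36, 33, 32}
insert 56 → {56, 55, 49, 42, 39, 36, 33, 32}
pop-max → 56; now {55, 49, 42, 39, 36, 33, 32}
insert 46 → {55, 49, 46, 42, 39, 36, 33, 32}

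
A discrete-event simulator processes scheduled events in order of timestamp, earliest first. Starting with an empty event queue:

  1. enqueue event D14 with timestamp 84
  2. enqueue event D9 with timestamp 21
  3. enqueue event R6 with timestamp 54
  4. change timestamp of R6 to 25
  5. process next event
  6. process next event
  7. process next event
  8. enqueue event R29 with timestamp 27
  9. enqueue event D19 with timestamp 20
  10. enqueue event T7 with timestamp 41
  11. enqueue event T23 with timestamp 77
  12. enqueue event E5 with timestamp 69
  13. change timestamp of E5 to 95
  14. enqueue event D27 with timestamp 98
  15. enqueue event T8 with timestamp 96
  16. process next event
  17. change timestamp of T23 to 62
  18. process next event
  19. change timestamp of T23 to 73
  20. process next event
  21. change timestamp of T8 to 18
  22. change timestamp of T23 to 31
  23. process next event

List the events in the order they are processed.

add D14 (timestamp 84) → {D14:84}
add D9 (timestamp 21) → {D9:21, D14:84}
add R6 (timestamp 54) → {D9:21, R6:54, D14:84}
update R6 to timestamp 25 → {D9:21, R6:25, D14:84}
process next event → D9; now {R6:25, D14:84}
process next event → R6; now {D14:84}
process next event → D14; now {}
add R29 (timestamp 27) → {R29:27}
add D19 (timestamp 20) → {D19:20, R29:27}
add T7 (timestamp 41) → {D19:20, R29:27, T7:41}
add T23 (timestamp 77) → {D19:20, R29:27, T7:41, T23:77}
add E5 (timestamp 69) → {D19:20, R29:27, T7:41, E5:69, T23:77}
update E5 to timestamp 95 → {D19:20, R29:27, T7:41, T23:77, E5:95}
add D27 (timestamp 98) → {D19:20, R29:27, T7:41, T23:77, E5:95, D27:98}
add T8 (timestamp 96) → {D19:20, R29:27, T7:41, T23:77, E5:95, T8:96, D27:98}
process next event → D19; now {R29:27, T7:41, T23:77, E5:95, T8:96, D27:98}
update T23 to timestamp 62 → {R29:27, T7:41, T23:62, E5:95, T8:96, D27:98}
process next event → R29; now {T7:41, T23:62, E5:95, T8:96, D27:98}
update T23 to timestamp 73 → {T7:41, T23:73, E5:95, T8:96, D27:98}
process next event → T7; now {T23:73, E5:95, T8:96, D27:98}
update T8 to timestamp 18 → {T8:18, T23:73, E5:95, D27:98}
update T23 to timestamp 31 → {T8:18, T23:31, E5:95, D27:98}
process next event → T8; now {T23:31, E5:95, D27:98}

[D9, R6, D14, D19, R29, T7, T8]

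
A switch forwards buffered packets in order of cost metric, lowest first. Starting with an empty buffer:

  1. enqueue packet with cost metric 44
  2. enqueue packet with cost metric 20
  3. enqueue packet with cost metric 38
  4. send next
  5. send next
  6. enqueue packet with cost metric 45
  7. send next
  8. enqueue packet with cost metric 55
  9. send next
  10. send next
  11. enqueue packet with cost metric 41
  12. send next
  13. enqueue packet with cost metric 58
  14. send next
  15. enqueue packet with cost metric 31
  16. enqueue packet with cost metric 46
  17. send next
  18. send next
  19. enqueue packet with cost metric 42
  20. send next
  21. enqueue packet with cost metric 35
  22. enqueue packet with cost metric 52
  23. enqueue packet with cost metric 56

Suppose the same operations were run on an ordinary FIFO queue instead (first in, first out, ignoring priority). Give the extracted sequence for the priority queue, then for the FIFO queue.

insert 44 → {44}
insert 20 → {20, 44}
insert 38 → {20, 38, 44}
send next → 20; now {38, 44}
send next → 38; now {44}
insert 45 → {44, 45}
send next → 44; now {45}
insert 55 → {45, 55}
send next → 45; now {55}
send next → 55; now {}
insert 41 → {41}
send next → 41; now {}
insert 58 → {58}
send next → 58; now {}
insert 31 → {31}
insert 46 → {31, 46}
send next → 31; now {46}
send next → 46; now {}
insert 42 → {42}
send next → 42; now {}
insert 35 → {35}
insert 52 → {35, 52}
insert 56 → {35, 52, 56}

priority queue: 20, 38, 44, 45, 55, 41, 58, 31, 46, 42; FIFO queue: 44, 20, 38, 45, 55, 41, 58, 31, 46, 42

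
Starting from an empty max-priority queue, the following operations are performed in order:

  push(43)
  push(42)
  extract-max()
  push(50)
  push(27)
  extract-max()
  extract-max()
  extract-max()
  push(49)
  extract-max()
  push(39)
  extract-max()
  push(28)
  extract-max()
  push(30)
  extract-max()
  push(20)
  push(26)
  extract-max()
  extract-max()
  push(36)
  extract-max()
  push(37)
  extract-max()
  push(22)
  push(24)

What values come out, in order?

insert 43 → {43}
insert 42 → {43, 42}
extract-max → 43; now {42}
insert 50 → {50, 42}
insert 27 → {50, 42, 27}
extract-max → 50; now {42, 27}
extract-max → 42; now {27}
extract-max → 27; now {}
insert 49 → {49}
extract-max → 49; now {}
insert 39 → {39}
extract-max → 39; now {}
insert 28 → {28}
extract-max → 28; now {}
insert 30 → {30}
extract-max → 30; now {}
insert 20 → {20}
insert 26 → {26, 20}
extract-max → 26; now {20}
extract-max → 20; now {}
insert 36 → {36}
extract-max → 36; now {}
insert 37 → {37}
extract-max → 37; now {}
insert 22 → {22}
insert 24 → {24, 22}

43, 50, 42, 27, 49, 39, 28, 30, 26, 20, 36, 37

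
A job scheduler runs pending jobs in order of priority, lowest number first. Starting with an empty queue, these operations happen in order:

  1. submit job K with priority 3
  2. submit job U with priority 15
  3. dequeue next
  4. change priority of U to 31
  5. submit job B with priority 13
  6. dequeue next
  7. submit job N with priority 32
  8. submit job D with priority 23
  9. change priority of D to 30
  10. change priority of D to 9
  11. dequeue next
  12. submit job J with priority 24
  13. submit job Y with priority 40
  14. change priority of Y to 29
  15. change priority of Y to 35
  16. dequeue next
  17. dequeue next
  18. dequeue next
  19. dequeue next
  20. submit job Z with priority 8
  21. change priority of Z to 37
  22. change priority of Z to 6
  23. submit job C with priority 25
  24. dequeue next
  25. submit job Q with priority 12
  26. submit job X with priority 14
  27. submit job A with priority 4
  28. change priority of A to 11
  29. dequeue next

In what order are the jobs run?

add K (priority 3) → {K:3}
add U (priority 15) → {K:3, U:15}
dequeue next → K; now {U:15}
update U to priority 31 → {U:31}
add B (priority 13) → {B:13, U:31}
dequeue next → B; now {U:31}
add N (priority 32) → {U:31, N:32}
add D (priority 23) → {D:23, U:31, N:32}
update D to priority 30 → {D:30, U:31, N:32}
update D to priority 9 → {D:9, U:31, N:32}
dequeue next → D; now {U:31, N:32}
add J (priority 24) → {J:24, U:31, N:32}
add Y (priority 40) → {J:24, U:31, N:32, Y:40}
update Y to priority 29 → {J:24, Y:29, U:31, N:32}
update Y to priority 35 → {J:24, U:31, N:32, Y:35}
dequeue next → J; now {U:31, N:32, Y:35}
dequeue next → U; now {N:32, Y:35}
dequeue next → N; now {Y:35}
dequeue next → Y; now {}
add Z (priority 8) → {Z:8}
update Z to priority 37 → {Z:37}
update Z to priority 6 → {Z:6}
add C (priority 25) → {Z:6, C:25}
dequeue next → Z; now {C:25}
add Q (priority 12) → {Q:12, C:25}
add X (priority 14) → {Q:12, X:14, C:25}
add A (priority 4) → {A:4, Q:12, X:14, C:25}
update A to priority 11 → {A:11, Q:12, X:14, C:25}
dequeue next → A; now {Q:12, X:14, C:25}

K, B, D, J, U, N, Y, Z, A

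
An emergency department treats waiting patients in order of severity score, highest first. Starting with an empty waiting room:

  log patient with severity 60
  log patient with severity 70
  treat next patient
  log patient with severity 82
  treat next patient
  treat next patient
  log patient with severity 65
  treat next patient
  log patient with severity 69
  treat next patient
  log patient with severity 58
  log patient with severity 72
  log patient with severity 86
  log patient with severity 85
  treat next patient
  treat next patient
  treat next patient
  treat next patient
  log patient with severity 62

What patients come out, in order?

insert 60 → {60}
insert 70 → {70, 60}
treat next patient → 70; now {60}
insert 82 → {82, 60}
treat next patient → 82; now {60}
treat next patient → 60; now {}
insert 65 → {65}
treat next patient → 65; now {}
insert 69 → {69}
treat next patient → 69; now {}
insert 58 → {58}
insert 72 → {72, 58}
insert 86 → {86, 72, 58}
insert 85 → {86, 85, 72, 58}
treat next patient → 86; now {85, 72, 58}
treat next patient → 85; now {72, 58}
treat next patient → 72; now {58}
treat next patient → 58; now {}
insert 62 → {62}

[70, 82, 60, 65, 69, 86, 85, 72, 58]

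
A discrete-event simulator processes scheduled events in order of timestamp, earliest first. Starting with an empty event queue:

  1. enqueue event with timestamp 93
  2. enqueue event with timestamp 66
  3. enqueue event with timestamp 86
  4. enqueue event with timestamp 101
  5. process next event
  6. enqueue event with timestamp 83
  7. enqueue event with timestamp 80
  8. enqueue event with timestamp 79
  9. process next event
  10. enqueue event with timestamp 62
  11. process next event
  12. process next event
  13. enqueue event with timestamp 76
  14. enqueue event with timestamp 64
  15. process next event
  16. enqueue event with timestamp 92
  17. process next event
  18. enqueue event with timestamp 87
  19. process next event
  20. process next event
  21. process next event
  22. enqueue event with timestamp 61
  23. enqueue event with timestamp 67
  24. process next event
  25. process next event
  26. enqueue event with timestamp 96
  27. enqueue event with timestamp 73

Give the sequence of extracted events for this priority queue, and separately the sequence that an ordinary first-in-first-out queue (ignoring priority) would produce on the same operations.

priority queue: 66, 79, 62, 80, 64, 76, 83, 86, 87, 61, 67; FIFO queue: 93, 66, 86, 101, 83, 80, 79, 62, 76, 64, 92

insert 93 → {93}
insert 66 → {66, 93}
insert 86 → {66, 86, 93}
insert 101 → {66, 86, 93, 101}
process next event → 66; now {86, 93, 101}
insert 83 → {83, 86, 93, 101}
insert 80 → {80, 83, 86, 93, 101}
insert 79 → {79, 80, 83, 86, 93, 101}
process next event → 79; now {80, 83, 86, 93, 101}
insert 62 → {62, 80, 83, 86, 93, 101}
process next event → 62; now {80, 83, 86, 93, 101}
process next event → 80; now {83, 86, 93, 101}
insert 76 → {76, 83, 86, 93, 101}
insert 64 → {64, 76, 83, 86, 93, 101}
process next event → 64; now {76, 83, 86, 93, 101}
insert 92 → {76, 83, 86, 92, 93, 101}
process next event → 76; now {83, 86, 92, 93, 101}
insert 87 → {83, 86, 87, 92, 93, 101}
process next event → 83; now {86, 87, 92, 93, 101}
process next event → 86; now {87, 92, 93, 101}
process next event → 87; now {92, 93, 101}
insert 61 → {61, 92, 93, 101}
insert 67 → {61, 67, 92, 93, 101}
process next event → 61; now {67, 92, 93, 101}
process next event → 67; now {92, 93, 101}
insert 96 → {92, 93, 96, 101}
insert 73 → {73, 92, 93, 96, 101}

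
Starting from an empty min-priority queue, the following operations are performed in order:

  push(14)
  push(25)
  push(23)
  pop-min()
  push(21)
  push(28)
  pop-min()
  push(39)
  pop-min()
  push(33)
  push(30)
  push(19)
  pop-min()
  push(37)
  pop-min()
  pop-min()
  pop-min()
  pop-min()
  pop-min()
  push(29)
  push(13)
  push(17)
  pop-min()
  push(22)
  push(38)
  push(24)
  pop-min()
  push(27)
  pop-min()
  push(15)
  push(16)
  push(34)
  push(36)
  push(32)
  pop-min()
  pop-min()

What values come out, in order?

insert 14 → {14}
insert 25 → {14, 25}
insert 23 → {14, 23, 25}
pop-min → 14; now {23, 25}
insert 21 → {21, 23, 25}
insert 28 → {21, 23, 25, 28}
pop-min → 21; now {23, 25, 28}
insert 39 → {23, 25, 28, 39}
pop-min → 23; now {25, 28, 39}
insert 33 → {25, 28, 33, 39}
insert 30 → {25, 28, 30, 33, 39}
insert 19 → {19, 25, 28, 30, 33, 39}
pop-min → 19; now {25, 28, 30, 33, 39}
insert 37 → {25, 28, 30, 33, 37, 39}
pop-min → 25; now {28, 30, 33, 37, 39}
pop-min → 28; now {30, 33, 37, 39}
pop-min → 30; now {33, 37, 39}
pop-min → 33; now {37, 39}
pop-min → 37; now {39}
insert 29 → {29, 39}
insert 13 → {13, 29, 39}
insert 17 → {13, 17, 29, 39}
pop-min → 13; now {17, 29, 39}
insert 22 → {17, 22, 29, 39}
insert 38 → {17, 22, 29, 38, 39}
insert 24 → {17, 22, 24, 29, 38, 39}
pop-min → 17; now {22, 24, 29, 38, 39}
insert 27 → {22, 24, 27, 29, 38, 39}
pop-min → 22; now {24, 27, 29, 38, 39}
insert 15 → {15, 24, 27, 29, 38, 39}
insert 16 → {15, 16, 24, 27, 29, 38, 39}
insert 34 → {15, 16, 24, 27, 29, 34, 38, 39}
insert 36 → {15, 16, 24, 27, 29, 34, 36, 38, 39}
insert 32 → {15, 16, 24, 27, 29, 32, 34, 36, 38, 39}
pop-min → 15; now {16, 24, 27, 29, 32, 34, 36, 38, 39}
pop-min → 16; now {24, 27, 29, 32, 34, 36, 38, 39}

14 → 21 → 23 → 19 → 25 → 28 → 30 → 33 → 37 → 13 → 17 → 22 → 15 → 16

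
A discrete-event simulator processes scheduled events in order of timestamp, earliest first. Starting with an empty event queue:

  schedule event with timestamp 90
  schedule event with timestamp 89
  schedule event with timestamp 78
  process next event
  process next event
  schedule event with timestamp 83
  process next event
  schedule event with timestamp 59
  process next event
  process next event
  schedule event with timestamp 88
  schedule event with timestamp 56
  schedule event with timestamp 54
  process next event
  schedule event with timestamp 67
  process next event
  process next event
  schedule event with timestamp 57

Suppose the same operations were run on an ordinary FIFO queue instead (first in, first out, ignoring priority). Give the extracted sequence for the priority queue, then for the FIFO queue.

insert 90 → {90}
insert 89 → {89, 90}
insert 78 → {78, 89, 90}
process next event → 78; now {89, 90}
process next event → 89; now {90}
insert 83 → {83, 90}
process next event → 83; now {90}
insert 59 → {59, 90}
process next event → 59; now {90}
process next event → 90; now {}
insert 88 → {88}
insert 56 → {56, 88}
insert 54 → {54, 56, 88}
process next event → 54; now {56, 88}
insert 67 → {56, 67, 88}
process next event → 56; now {67, 88}
process next event → 67; now {88}
insert 57 → {57, 88}

priority queue: [78, 89, 83, 59, 90, 54, 56, 67]; FIFO queue: 90, 89, 78, 83, 59, 88, 56, 54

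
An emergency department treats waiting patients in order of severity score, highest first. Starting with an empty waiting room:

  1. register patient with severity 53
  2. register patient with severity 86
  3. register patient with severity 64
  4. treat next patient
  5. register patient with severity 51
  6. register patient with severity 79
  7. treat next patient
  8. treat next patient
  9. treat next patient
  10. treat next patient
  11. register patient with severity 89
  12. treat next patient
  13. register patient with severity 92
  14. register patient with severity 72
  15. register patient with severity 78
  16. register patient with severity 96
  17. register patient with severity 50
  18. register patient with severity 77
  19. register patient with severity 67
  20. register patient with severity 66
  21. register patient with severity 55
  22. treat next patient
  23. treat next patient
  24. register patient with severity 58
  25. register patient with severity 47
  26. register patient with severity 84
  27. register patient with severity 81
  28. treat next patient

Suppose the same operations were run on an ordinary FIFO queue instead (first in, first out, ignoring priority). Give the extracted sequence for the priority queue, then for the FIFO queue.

insert 53 → {53}
insert 86 → {86, 53}
insert 64 → {86, 64, 53}
treat next patient → 86; now {64, 53}
insert 51 → {64, 53, 51}
insert 79 → {79, 64, 53, 51}
treat next patient → 79; now {64, 53, 51}
treat next patient → 64; now {53, 51}
treat next patient → 53; now {51}
treat next patient → 51; now {}
insert 89 → {89}
treat next patient → 89; now {}
insert 92 → {92}
insert 72 → {92, 72}
insert 78 → {92, 78, 72}
insert 96 → {96, 92, 78, 72}
insert 50 → {96, 92, 78, 72, 50}
insert 77 → {96, 92, 78, 77, 72, 50}
insert 67 → {96, 92, 78, 77, 72, 67, 50}
insert 66 → {96, 92, 78, 77, 72, 67, 66, 50}
insert 55 → {96, 92, 78, 77, 72, 67, 66, 55, 50}
treat next patient → 96; now {92, 78, 77, 72, 67, 66, 55, 50}
treat next patient → 92; now {78, 77, 72, 67, 66, 55, 50}
insert 58 → {78, 77, 72, 67, 66, 58, 55, 50}
insert 47 → {78, 77, 72, 67, 66, 58, 55, 50, 47}
insert 84 → {84, 78, 77, 72, 67, 66, 58, 55, 50, 47}
insert 81 → {84, 81, 78, 77, 72, 67, 66, 58, 55, 50, 47}
treat next patient → 84; now {81, 78, 77, 72, 67, 66, 58, 55, 50, 47}

priority queue: 86 → 79 → 64 → 53 → 51 → 89 → 96 → 92 → 84; FIFO queue: [53, 86, 64, 51, 79, 89, 92, 72, 78]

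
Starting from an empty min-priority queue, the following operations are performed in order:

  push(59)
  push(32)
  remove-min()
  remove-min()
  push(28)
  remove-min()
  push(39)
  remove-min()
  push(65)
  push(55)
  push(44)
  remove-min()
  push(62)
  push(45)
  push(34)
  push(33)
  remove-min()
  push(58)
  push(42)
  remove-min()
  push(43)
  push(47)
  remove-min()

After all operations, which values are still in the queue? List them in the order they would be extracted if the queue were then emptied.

43, 45, 47, 55, 58, 62, 65

insert 59 → {59}
insert 32 → {32, 59}
remove-min → 32; now {59}
remove-min → 59; now {}
insert 28 → {28}
remove-min → 28; now {}
insert 39 → {39}
remove-min → 39; now {}
insert 65 → {65}
insert 55 → {55, 65}
insert 44 → {44, 55, 65}
remove-min → 44; now {55, 65}
insert 62 → {55, 62, 65}
insert 45 → {45, 55, 62, 65}
insert 34 → {34, 45, 55, 62, 65}
insert 33 → {33, 34, 45, 55, 62, 65}
remove-min → 33; now {34, 45, 55, 62, 65}
insert 58 → {34, 45, 55, 58, 62, 65}
insert 42 → {34, 42, 45, 55, 58, 62, 65}
remove-min → 34; now {42, 45, 55, 58, 62, 65}
insert 43 → {42, 43, 45, 55, 58, 62, 65}
insert 47 → {42, 43, 45, 47, 55, 58, 62, 65}
remove-min → 42; now {43, 45, 47, 55, 58, 62, 65}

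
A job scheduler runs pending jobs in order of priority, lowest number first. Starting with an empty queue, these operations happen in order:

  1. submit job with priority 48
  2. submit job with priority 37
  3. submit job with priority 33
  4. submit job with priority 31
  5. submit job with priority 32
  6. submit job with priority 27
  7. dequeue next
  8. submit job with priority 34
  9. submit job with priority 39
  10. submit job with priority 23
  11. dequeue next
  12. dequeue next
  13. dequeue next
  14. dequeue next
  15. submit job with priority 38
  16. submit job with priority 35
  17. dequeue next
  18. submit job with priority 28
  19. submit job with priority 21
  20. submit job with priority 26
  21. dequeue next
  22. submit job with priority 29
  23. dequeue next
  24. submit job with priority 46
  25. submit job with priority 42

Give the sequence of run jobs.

insert 48 → {48}
insert 37 → {37, 48}
insert 33 → {33, 37, 48}
insert 31 → {31, 33, 37, 48}
insert 32 → {31, 32, 33, 37, 48}
insert 27 → {27, 31, 32, 33, 37, 48}
dequeue next → 27; now {31, 32, 33, 37, 48}
insert 34 → {31, 32, 33, 34, 37, 48}
insert 39 → {31, 32, 33, 34, 37, 39, 48}
insert 23 → {23, 31, 32, 33, 34, 37, 39, 48}
dequeue next → 23; now {31, 32, 33, 34, 37, 39, 48}
dequeue next → 31; now {32, 33, 34, 37, 39, 48}
dequeue next → 32; now {33, 34, 37, 39, 48}
dequeue next → 33; now {34, 37, 39, 48}
insert 38 → {34, 37, 38, 39, 48}
insert 35 → {34, 35, 37, 38, 39, 48}
dequeue next → 34; now {35, 37, 38, 39, 48}
insert 28 → {28, 35, 37, 38, 39, 48}
insert 21 → {21, 28, 35, 37, 38, 39, 48}
insert 26 → {21, 26, 28, 35, 37, 38, 39, 48}
dequeue next → 21; now {26, 28, 35, 37, 38, 39, 48}
insert 29 → {26, 28, 29, 35, 37, 38, 39, 48}
dequeue next → 26; now {28, 29, 35, 37, 38, 39, 48}
insert 46 → {28, 29, 35, 37, 38, 39, 46, 48}
insert 42 → {28, 29, 35, 37, 38, 39, 42, 46, 48}

27, 23, 31, 32, 33, 34, 21, 26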